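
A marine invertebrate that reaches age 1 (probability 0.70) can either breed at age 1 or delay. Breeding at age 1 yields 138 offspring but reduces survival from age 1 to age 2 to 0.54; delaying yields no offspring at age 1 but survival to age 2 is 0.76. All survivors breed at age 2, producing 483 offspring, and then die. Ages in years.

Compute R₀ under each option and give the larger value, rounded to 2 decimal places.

breed at age 1: R₀ = 0.70 × (138 + 0.54 × 483) = 0.70 × 398.8200 = 279.1740
delay to age 2: R₀ = 0.70 × (0.76 × 483) = 0.70 × 367.0800 = 256.9560
Higher: breed at age 1 (279.1740).

279.17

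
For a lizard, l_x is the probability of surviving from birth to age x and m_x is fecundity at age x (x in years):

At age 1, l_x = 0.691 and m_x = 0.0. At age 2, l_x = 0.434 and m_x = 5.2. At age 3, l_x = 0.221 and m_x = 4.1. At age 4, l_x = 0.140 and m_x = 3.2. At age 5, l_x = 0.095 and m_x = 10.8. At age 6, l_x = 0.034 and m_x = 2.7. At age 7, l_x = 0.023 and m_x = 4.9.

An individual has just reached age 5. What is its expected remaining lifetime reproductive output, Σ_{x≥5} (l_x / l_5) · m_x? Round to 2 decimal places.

12.95

l_5 = 0.095. Conditional survival from age 5 to x is l_x / l_5.
  x=5: (0.095/0.095) × 10.8 = 10.8000
  x=6: (0.034/0.095) × 2.7 = 0.9663
  x=7: (0.023/0.095) × 4.9 = 1.1863
Sum = 10.8000 + 0.9663 + 1.1863 = 12.9526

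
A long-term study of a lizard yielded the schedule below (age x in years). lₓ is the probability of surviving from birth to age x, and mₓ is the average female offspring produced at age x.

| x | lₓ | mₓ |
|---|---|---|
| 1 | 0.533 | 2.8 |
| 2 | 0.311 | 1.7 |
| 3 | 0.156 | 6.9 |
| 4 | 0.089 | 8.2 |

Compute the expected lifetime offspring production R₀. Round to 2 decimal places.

R₀ = Σ lₓ mₓ:
  age 1: 0.533 × 2.8 = 1.4924
  age 2: 0.311 × 1.7 = 0.5287
  age 3: 0.156 × 6.9 = 1.0764
  age 4: 0.089 × 8.2 = 0.7298
R₀ = 1.4924 + 0.5287 + 1.0764 + 0.7298 = 3.8273

3.83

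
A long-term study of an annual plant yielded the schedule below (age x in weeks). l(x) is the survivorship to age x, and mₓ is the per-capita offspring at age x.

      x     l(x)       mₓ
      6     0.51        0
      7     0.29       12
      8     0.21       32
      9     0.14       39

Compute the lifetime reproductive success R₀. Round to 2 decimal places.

15.66

R₀ = Σ l(x) mₓ:
  age 6: 0.51 × 0 = 0.0000
  age 7: 0.29 × 12 = 3.4800
  age 8: 0.21 × 32 = 6.7200
  age 9: 0.14 × 39 = 5.4600
R₀ = 0.0000 + 3.4800 + 6.7200 + 5.4600 = 15.6600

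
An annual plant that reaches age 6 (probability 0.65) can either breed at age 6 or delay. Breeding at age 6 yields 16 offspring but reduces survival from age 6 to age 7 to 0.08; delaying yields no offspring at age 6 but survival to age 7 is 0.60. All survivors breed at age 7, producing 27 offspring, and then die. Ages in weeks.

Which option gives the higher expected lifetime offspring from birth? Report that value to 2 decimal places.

11.80

breed at age 6: R₀ = 0.65 × (16 + 0.08 × 27) = 0.65 × 18.1600 = 11.8040
delay to age 7: R₀ = 0.65 × (0.60 × 27) = 0.65 × 16.2000 = 10.5300
Higher: breed at age 6 (11.8040).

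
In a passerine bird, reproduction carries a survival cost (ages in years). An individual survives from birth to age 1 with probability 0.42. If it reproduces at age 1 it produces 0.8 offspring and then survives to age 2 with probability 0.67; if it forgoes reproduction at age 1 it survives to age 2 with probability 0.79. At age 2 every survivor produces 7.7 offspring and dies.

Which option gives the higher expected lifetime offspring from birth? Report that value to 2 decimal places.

breed at age 1: R₀ = 0.42 × (0.8 + 0.67 × 7.7) = 0.42 × 5.9590 = 2.5028
delay to age 2: R₀ = 0.42 × (0.79 × 7.7) = 0.42 × 6.0830 = 2.5549
Higher: delay to age 2 (2.5549).

2.55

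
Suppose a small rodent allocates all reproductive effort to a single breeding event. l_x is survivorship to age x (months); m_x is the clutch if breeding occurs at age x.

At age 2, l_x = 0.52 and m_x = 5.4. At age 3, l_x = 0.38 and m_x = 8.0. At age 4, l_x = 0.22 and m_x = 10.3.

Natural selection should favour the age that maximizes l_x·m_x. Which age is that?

3

Expected offspring if breeding at age x = l_x × m_x:
  age 2: 0.52 × 5.4 = 2.808
  age 3: 0.38 × 8.0 = 3.040
  age 4: 0.22 × 10.3 = 2.266
Maximum at age 3 (3.040).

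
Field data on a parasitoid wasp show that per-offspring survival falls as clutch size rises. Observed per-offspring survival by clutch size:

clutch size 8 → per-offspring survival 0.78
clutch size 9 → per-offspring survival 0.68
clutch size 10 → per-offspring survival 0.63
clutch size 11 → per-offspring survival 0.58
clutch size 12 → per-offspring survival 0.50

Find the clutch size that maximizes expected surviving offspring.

11

Expected surviving offspring = c × s(c):
  c=8: 8 × 0.78 = 6.240
  c=9: 9 × 0.68 = 6.120
  c=10: 10 × 0.63 = 6.300
  c=11: 11 × 0.58 = 6.380
  c=12: 12 × 0.50 = 6.000
Maximum at c = 11 (6.380 surviving offspring).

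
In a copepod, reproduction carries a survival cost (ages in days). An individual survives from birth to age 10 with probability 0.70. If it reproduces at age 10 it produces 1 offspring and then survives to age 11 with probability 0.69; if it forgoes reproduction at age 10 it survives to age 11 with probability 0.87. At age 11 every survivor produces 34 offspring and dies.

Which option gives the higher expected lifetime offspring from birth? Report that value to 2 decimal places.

20.71

breed at age 10: R₀ = 0.70 × (1 + 0.69 × 34) = 0.70 × 24.4600 = 17.1220
delay to age 11: R₀ = 0.70 × (0.87 × 34) = 0.70 × 29.5800 = 20.7060
Higher: delay to age 11 (20.7060).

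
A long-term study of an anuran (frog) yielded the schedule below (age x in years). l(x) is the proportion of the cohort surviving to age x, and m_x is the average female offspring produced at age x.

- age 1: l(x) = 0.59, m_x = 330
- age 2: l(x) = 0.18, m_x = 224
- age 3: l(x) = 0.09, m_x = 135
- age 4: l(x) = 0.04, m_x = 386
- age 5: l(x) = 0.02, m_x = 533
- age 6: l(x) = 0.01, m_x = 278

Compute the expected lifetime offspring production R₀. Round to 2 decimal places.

R₀ = Σ l(x) m_x:
  age 1: 0.59 × 330 = 194.7000
  age 2: 0.18 × 224 = 40.3200
  age 3: 0.09 × 135 = 12.1500
  age 4: 0.04 × 386 = 15.4400
  age 5: 0.02 × 533 = 10.6600
  age 6: 0.01 × 278 = 2.7800
R₀ = 194.7000 + 40.3200 + 12.1500 + 15.4400 + 10.6600 + 2.7800 = 276.0500

276.05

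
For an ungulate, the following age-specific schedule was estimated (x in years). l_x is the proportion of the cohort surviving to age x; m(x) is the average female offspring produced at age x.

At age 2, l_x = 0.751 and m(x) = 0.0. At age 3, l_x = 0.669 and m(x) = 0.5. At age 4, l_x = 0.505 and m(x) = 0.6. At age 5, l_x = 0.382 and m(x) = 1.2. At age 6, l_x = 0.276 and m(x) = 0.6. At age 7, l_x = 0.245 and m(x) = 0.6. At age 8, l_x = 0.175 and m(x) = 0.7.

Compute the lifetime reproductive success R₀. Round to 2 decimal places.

1.53

R₀ = Σ l_x m(x):
  age 2: 0.751 × 0.0 = 0.0000
  age 3: 0.669 × 0.5 = 0.3345
  age 4: 0.505 × 0.6 = 0.3030
  age 5: 0.382 × 1.2 = 0.4584
  age 6: 0.276 × 0.6 = 0.1656
  age 7: 0.245 × 0.6 = 0.1470
  age 8: 0.175 × 0.7 = 0.1225
R₀ = 0.0000 + 0.3345 + 0.3030 + 0.4584 + 0.1656 + 0.1470 + 0.1225 = 1.5310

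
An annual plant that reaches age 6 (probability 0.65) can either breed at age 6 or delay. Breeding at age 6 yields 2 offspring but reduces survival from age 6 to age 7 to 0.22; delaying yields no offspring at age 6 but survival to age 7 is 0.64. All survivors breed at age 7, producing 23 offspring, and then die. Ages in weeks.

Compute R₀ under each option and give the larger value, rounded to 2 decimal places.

9.57

breed at age 6: R₀ = 0.65 × (2 + 0.22 × 23) = 0.65 × 7.0600 = 4.5890
delay to age 7: R₀ = 0.65 × (0.64 × 23) = 0.65 × 14.7200 = 9.5680
Higher: delay to age 7 (9.5680).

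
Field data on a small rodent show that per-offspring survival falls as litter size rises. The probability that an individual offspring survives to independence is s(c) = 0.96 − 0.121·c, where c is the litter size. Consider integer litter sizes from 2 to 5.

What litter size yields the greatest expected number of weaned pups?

Expected weaned pups = c × s(c):
  c=2: 2 × 0.718 = 1.436
  c=3: 3 × 0.597 = 1.791
  c=4: 4 × 0.476 = 1.904
  c=5: 5 × 0.355 = 1.775
Maximum at c = 4 (1.904 weaned pups).

4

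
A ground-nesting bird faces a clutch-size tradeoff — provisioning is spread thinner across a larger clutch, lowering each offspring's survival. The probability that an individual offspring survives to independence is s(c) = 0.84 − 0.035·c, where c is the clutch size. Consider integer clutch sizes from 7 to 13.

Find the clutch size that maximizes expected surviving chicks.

Expected surviving chicks = c × s(c):
  c=7: 7 × 0.595 = 4.165
  c=8: 8 × 0.560 = 4.480
  c=9: 9 × 0.525 = 4.725
  c=10: 10 × 0.490 = 4.900
  c=11: 11 × 0.455 = 5.005
  c=12: 12 × 0.420 = 5.040
  c=13: 13 × 0.385 = 5.005
Maximum at c = 12 (5.040 surviving chicks).

12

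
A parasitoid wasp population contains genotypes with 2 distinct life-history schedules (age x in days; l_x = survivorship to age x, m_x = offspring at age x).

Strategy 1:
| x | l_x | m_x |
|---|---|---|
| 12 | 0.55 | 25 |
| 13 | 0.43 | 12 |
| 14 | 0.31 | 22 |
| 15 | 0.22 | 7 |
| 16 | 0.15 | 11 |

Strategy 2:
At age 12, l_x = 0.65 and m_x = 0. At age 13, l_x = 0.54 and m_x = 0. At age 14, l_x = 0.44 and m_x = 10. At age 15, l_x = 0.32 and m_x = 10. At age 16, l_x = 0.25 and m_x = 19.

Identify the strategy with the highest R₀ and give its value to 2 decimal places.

28.92

Strategy 1: R₀ = 0.55×25 + 0.43×12 + 0.31×22 + 0.22×7 + 0.15×11 = 28.9200
Strategy 2: R₀ = 0.65×0 + 0.54×0 + 0.44×10 + 0.32×10 + 0.25×19 = 12.3500
Highest R₀: strategy 1 with 28.9200.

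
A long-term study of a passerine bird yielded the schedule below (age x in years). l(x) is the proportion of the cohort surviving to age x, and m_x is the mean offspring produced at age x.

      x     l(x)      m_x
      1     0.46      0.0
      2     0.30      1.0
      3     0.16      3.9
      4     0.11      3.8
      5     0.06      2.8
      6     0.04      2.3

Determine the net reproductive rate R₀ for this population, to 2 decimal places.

1.60

R₀ = Σ l(x) m_x:
  age 1: 0.46 × 0.0 = 0.0000
  age 2: 0.30 × 1.0 = 0.3000
  age 3: 0.16 × 3.9 = 0.6240
  age 4: 0.11 × 3.8 = 0.4180
  age 5: 0.06 × 2.8 = 0.1680
  age 6: 0.04 × 2.3 = 0.0920
R₀ = 0.0000 + 0.3000 + 0.6240 + 0.4180 + 0.1680 + 0.0920 = 1.6020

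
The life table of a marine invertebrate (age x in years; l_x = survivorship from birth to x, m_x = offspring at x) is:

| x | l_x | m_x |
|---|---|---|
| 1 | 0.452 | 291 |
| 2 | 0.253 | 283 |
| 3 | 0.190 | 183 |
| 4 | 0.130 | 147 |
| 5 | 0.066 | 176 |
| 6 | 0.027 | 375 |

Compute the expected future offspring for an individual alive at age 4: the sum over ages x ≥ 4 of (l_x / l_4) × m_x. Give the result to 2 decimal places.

314.24

l_4 = 0.130. Conditional survival from age 4 to x is l_x / l_4.
  x=4: (0.130/0.130) × 147 = 147.0000
  x=5: (0.066/0.130) × 176 = 89.3538
  x=6: (0.027/0.130) × 375 = 77.8846
Sum = 147.0000 + 89.3538 + 77.8846 = 314.2385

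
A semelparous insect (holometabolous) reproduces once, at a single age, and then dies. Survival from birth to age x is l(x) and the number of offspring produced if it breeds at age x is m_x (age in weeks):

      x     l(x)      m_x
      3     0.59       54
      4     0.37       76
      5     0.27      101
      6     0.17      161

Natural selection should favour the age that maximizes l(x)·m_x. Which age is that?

3

Expected offspring if breeding at age x = l(x) × m_x:
  age 3: 0.59 × 54 = 31.860
  age 4: 0.37 × 76 = 28.120
  age 5: 0.27 × 101 = 27.270
  age 6: 0.17 × 161 = 27.370
Maximum at age 3 (31.860).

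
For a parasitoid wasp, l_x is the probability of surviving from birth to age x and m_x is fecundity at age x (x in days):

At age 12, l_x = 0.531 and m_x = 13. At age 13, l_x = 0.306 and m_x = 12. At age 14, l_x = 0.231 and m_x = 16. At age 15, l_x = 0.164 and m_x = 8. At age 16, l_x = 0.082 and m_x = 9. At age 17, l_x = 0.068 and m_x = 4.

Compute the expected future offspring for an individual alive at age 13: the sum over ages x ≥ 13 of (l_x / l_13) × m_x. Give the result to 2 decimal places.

31.67

l_13 = 0.306. Conditional survival from age 13 to x is l_x / l_13.
  x=13: (0.306/0.306) × 12 = 12.0000
  x=14: (0.231/0.306) × 16 = 12.0784
  x=15: (0.164/0.306) × 8 = 4.2876
  x=16: (0.082/0.306) × 9 = 2.4118
  x=17: (0.068/0.306) × 4 = 0.8889
Sum = 12.0000 + 12.0784 + 4.2876 + 2.4118 + 0.8889 = 31.6667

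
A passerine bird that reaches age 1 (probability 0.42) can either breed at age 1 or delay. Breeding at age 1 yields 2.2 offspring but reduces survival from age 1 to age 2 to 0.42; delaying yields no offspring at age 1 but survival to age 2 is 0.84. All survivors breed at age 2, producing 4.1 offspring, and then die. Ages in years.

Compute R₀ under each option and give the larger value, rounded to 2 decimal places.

breed at age 1: R₀ = 0.42 × (2.2 + 0.42 × 4.1) = 0.42 × 3.9220 = 1.6472
delay to age 2: R₀ = 0.42 × (0.84 × 4.1) = 0.42 × 3.4440 = 1.4465
Higher: breed at age 1 (1.6472).

1.65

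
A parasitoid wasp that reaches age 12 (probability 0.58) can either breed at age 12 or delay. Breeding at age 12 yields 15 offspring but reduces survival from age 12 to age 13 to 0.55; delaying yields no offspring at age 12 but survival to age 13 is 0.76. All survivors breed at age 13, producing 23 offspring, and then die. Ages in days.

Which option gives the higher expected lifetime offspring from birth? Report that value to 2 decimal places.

16.04

breed at age 12: R₀ = 0.58 × (15 + 0.55 × 23) = 0.58 × 27.6500 = 16.0370
delay to age 13: R₀ = 0.58 × (0.76 × 23) = 0.58 × 17.4800 = 10.1384
Higher: breed at age 12 (16.0370).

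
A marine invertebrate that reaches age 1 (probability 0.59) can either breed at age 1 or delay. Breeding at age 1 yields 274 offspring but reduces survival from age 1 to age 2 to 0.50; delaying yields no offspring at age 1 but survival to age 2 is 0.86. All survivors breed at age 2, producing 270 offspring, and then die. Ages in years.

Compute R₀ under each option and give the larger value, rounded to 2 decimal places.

241.31

breed at age 1: R₀ = 0.59 × (274 + 0.50 × 270) = 0.59 × 409.0000 = 241.3100
delay to age 2: R₀ = 0.59 × (0.86 × 270) = 0.59 × 232.2000 = 136.9980
Higher: breed at age 1 (241.3100).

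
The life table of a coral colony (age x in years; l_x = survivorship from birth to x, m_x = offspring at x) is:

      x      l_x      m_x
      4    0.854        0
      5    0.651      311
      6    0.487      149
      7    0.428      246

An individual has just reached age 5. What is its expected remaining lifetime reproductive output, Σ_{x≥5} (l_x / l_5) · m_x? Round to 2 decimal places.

584.20

l_5 = 0.651. Conditional survival from age 5 to x is l_x / l_5.
  x=5: (0.651/0.651) × 311 = 311.0000
  x=6: (0.487/0.651) × 149 = 111.4639
  x=7: (0.428/0.651) × 246 = 161.7327
Sum = 311.0000 + 111.4639 + 161.7327 = 584.1966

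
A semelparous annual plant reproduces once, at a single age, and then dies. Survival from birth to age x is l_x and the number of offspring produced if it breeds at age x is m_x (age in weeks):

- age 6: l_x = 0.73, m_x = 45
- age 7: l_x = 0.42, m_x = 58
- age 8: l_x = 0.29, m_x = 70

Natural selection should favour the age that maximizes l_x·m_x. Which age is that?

6

Expected offspring if breeding at age x = l_x × m_x:
  age 6: 0.73 × 45 = 32.850
  age 7: 0.42 × 58 = 24.360
  age 8: 0.29 × 70 = 20.300
Maximum at age 6 (32.850).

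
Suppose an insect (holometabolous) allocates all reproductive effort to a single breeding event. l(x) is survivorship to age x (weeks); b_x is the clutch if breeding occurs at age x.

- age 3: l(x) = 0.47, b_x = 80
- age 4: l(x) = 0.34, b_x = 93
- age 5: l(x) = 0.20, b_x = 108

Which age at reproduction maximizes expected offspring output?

3

Expected offspring if breeding at age x = l(x) × b_x:
  age 3: 0.47 × 80 = 37.600
  age 4: 0.34 × 93 = 31.620
  age 5: 0.20 × 108 = 21.600
Maximum at age 3 (37.600).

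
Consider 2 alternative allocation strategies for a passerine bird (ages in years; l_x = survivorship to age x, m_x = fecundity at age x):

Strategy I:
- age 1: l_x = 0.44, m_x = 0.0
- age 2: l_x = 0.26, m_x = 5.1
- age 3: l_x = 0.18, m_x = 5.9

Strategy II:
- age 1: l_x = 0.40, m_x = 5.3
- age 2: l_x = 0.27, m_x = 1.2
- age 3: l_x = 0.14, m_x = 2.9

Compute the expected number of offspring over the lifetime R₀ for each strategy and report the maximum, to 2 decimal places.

2.85

Strategy I: R₀ = 0.44×0.0 + 0.26×5.1 + 0.18×5.9 = 2.3880
Strategy II: R₀ = 0.40×5.3 + 0.27×1.2 + 0.14×2.9 = 2.8500
Highest R₀: strategy II with 2.8500.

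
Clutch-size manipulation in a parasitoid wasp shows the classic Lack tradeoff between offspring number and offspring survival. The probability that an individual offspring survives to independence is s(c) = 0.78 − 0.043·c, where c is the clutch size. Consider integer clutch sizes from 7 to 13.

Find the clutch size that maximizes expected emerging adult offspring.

Expected emerging adult offspring = c × s(c):
  c=7: 7 × 0.479 = 3.353
  c=8: 8 × 0.436 = 3.488
  c=9: 9 × 0.393 = 3.537
  c=10: 10 × 0.350 = 3.500
  c=11: 11 × 0.307 = 3.377
  c=12: 12 × 0.264 = 3.168
  c=13: 13 × 0.221 = 2.873
Maximum at c = 9 (3.537 emerging adult offspring).

9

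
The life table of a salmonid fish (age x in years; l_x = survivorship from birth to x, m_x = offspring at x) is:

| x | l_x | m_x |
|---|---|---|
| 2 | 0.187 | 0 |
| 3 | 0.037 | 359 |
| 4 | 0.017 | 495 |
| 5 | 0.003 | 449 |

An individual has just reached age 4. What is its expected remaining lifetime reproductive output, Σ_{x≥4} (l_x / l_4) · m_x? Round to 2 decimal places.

574.24

l_4 = 0.017. Conditional survival from age 4 to x is l_x / l_4.
  x=4: (0.017/0.017) × 495 = 495.0000
  x=5: (0.003/0.017) × 449 = 79.2353
Sum = 495.0000 + 79.2353 = 574.2353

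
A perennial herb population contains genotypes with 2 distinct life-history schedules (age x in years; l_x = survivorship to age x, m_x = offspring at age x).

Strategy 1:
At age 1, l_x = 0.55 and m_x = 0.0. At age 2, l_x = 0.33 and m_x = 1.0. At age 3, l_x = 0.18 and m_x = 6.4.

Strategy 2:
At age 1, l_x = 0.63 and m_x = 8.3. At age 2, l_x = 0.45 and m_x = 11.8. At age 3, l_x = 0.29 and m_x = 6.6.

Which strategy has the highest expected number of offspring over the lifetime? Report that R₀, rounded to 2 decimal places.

Strategy 1: R₀ = 0.55×0.0 + 0.33×1.0 + 0.18×6.4 = 1.4820
Strategy 2: R₀ = 0.63×8.3 + 0.45×11.8 + 0.29×6.6 = 12.4530
Highest R₀: strategy 2 with 12.4530.

12.45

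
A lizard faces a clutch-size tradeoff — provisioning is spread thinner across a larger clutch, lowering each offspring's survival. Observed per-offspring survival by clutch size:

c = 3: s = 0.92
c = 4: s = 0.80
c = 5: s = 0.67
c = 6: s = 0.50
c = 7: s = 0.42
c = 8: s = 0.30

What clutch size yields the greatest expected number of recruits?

Expected recruits = c × s(c):
  c=3: 3 × 0.92 = 2.760
  c=4: 4 × 0.80 = 3.200
  c=5: 5 × 0.67 = 3.350
  c=6: 6 × 0.50 = 3.000
  c=7: 7 × 0.42 = 2.940
  c=8: 8 × 0.30 = 2.400
Maximum at c = 5 (3.350 recruits).

5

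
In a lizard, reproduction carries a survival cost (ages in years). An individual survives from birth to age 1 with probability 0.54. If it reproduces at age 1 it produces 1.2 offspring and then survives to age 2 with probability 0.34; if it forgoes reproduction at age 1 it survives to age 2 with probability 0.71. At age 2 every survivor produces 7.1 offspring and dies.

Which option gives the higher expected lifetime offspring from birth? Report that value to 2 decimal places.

breed at age 1: R₀ = 0.54 × (1.2 + 0.34 × 7.1) = 0.54 × 3.6140 = 1.9516
delay to age 2: R₀ = 0.54 × (0.71 × 7.1) = 0.54 × 5.0410 = 2.7221
Higher: delay to age 2 (2.7221).

2.72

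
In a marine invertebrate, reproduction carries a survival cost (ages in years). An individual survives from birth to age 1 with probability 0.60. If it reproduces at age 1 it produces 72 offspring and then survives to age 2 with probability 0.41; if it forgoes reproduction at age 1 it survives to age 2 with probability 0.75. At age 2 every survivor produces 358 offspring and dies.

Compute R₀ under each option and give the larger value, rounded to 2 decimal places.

breed at age 1: R₀ = 0.60 × (72 + 0.41 × 358) = 0.60 × 218.7800 = 131.2680
delay to age 2: R₀ = 0.60 × (0.75 × 358) = 0.60 × 268.5000 = 161.1000
Higher: delay to age 2 (161.1000).

161.10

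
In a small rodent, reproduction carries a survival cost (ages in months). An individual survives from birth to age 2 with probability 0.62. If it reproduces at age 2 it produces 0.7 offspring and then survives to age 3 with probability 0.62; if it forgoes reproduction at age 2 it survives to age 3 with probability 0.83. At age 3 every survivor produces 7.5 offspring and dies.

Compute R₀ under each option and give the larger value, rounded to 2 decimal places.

breed at age 2: R₀ = 0.62 × (0.7 + 0.62 × 7.5) = 0.62 × 5.3500 = 3.3170
delay to age 3: R₀ = 0.62 × (0.83 × 7.5) = 0.62 × 6.2250 = 3.8595
Higher: delay to age 3 (3.8595).

3.86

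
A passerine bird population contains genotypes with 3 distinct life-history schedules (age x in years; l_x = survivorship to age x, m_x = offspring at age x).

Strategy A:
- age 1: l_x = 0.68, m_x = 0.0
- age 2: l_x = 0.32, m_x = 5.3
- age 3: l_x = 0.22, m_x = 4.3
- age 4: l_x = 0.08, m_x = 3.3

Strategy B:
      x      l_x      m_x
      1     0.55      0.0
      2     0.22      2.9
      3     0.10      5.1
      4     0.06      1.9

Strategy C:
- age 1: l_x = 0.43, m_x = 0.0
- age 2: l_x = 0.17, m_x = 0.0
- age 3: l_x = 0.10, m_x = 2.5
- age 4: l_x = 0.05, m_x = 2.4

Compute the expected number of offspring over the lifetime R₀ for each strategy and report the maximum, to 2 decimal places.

2.91

Strategy A: R₀ = 0.68×0.0 + 0.32×5.3 + 0.22×4.3 + 0.08×3.3 = 2.9060
Strategy B: R₀ = 0.55×0.0 + 0.22×2.9 + 0.10×5.1 + 0.06×1.9 = 1.2620
Strategy C: R₀ = 0.43×0.0 + 0.17×0.0 + 0.10×2.5 + 0.05×2.4 = 0.3700
Highest R₀: strategy A with 2.9060.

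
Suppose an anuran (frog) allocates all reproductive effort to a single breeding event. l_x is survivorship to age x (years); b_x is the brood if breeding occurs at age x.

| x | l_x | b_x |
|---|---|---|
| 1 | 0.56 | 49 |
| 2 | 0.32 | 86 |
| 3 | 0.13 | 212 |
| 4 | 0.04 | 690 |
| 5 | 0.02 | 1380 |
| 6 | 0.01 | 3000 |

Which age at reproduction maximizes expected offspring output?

Expected offspring if breeding at age x = l_x × b_x:
  age 1: 0.56 × 49 = 27.440
  age 2: 0.32 × 86 = 27.520
  age 3: 0.13 × 212 = 27.560
  age 4: 0.04 × 690 = 27.600
  age 5: 0.02 × 1380 = 27.600
  age 6: 0.01 × 3000 = 30.000
Maximum at age 6 (30.000).

6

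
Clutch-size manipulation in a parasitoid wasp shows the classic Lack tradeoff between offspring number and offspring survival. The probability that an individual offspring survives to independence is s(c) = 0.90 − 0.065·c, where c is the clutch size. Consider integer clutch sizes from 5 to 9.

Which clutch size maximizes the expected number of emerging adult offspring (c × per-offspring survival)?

Expected emerging adult offspring = c × s(c):
  c=5: 5 × 0.575 = 2.875
  c=6: 6 × 0.510 = 3.060
  c=7: 7 × 0.445 = 3.115
  c=8: 8 × 0.380 = 3.040
  c=9: 9 × 0.315 = 2.835
Maximum at c = 7 (3.115 emerging adult offspring).

7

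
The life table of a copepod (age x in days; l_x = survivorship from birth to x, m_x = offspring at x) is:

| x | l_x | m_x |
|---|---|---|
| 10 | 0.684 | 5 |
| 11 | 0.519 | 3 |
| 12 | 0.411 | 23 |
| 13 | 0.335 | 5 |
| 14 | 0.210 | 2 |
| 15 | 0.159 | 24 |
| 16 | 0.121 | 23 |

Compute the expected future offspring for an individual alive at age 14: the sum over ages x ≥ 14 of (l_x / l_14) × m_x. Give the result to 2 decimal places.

33.42

l_14 = 0.210. Conditional survival from age 14 to x is l_x / l_14.
  x=14: (0.210/0.210) × 2 = 2.0000
  x=15: (0.159/0.210) × 24 = 18.1714
  x=16: (0.121/0.210) × 23 = 13.2524
Sum = 2.0000 + 18.1714 + 13.2524 = 33.4238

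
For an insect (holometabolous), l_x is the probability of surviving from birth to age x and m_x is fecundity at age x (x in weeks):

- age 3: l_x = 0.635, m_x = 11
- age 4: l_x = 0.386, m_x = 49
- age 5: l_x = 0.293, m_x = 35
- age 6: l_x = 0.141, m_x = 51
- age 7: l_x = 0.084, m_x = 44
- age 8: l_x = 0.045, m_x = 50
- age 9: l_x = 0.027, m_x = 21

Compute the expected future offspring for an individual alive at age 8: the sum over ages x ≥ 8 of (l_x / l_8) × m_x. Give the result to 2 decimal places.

l_8 = 0.045. Conditional survival from age 8 to x is l_x / l_8.
  x=8: (0.045/0.045) × 50 = 50.0000
  x=9: (0.027/0.045) × 21 = 12.6000
Sum = 50.0000 + 12.6000 = 62.6000

62.60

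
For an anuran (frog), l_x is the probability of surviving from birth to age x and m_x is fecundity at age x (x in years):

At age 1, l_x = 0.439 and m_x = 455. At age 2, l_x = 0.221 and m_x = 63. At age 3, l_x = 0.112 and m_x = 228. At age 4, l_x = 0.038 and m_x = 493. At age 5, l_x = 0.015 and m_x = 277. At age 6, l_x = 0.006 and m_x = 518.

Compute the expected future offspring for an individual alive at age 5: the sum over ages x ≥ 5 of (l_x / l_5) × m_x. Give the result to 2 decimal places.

l_5 = 0.015. Conditional survival from age 5 to x is l_x / l_5.
  x=5: (0.015/0.015) × 277 = 277.0000
  x=6: (0.006/0.015) × 518 = 207.2000
Sum = 277.0000 + 207.2000 = 484.2000

484.20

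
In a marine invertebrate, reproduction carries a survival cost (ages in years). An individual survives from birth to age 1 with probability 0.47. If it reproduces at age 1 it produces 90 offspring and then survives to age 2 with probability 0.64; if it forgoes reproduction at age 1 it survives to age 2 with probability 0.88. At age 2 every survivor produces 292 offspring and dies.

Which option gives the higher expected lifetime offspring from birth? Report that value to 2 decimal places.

130.13

breed at age 1: R₀ = 0.47 × (90 + 0.64 × 292) = 0.47 × 276.8800 = 130.1336
delay to age 2: R₀ = 0.47 × (0.88 × 292) = 0.47 × 256.9600 = 120.7712
Higher: breed at age 1 (130.1336).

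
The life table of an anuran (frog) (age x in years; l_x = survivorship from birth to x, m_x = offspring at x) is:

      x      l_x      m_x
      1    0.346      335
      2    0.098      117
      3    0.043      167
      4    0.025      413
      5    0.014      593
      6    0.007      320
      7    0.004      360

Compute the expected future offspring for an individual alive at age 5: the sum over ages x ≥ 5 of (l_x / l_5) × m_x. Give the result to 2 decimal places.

855.86

l_5 = 0.014. Conditional survival from age 5 to x is l_x / l_5.
  x=5: (0.014/0.014) × 593 = 593.0000
  x=6: (0.007/0.014) × 320 = 160.0000
  x=7: (0.004/0.014) × 360 = 102.8571
Sum = 593.0000 + 160.0000 + 102.8571 = 855.8571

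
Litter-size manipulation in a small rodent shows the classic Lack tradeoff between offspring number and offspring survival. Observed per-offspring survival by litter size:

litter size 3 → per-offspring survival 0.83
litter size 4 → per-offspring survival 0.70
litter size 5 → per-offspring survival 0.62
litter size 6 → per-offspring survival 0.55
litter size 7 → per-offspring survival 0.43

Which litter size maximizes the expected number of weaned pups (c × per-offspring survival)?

6

Expected weaned pups = c × s(c):
  c=3: 3 × 0.83 = 2.490
  c=4: 4 × 0.70 = 2.800
  c=5: 5 × 0.62 = 3.100
  c=6: 6 × 0.55 = 3.300
  c=7: 7 × 0.43 = 3.010
Maximum at c = 6 (3.300 weaned pups).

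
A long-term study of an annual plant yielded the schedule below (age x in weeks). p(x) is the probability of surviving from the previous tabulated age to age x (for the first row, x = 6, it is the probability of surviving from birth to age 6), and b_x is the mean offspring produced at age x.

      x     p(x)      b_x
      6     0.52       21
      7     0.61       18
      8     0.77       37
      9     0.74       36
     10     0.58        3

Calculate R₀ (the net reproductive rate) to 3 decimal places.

Survivorship from birth: l_x = p_6·p_7·…·p_x.
  l_6 = 0.52000
  l_7 = 0.31720
  l_8 = 0.24424
  l_9 = 0.18074
  l_10 = 0.10483
R₀ = Σ l_x b_x:
  age 6: 0.52000 × 21 = 10.9200
  age 7: 0.31720 × 18 = 5.7096
  age 8: 0.24424 × 37 = 9.0369
  age 9: 0.18074 × 36 = 6.5066
  age 10: 0.10483 × 3 = 0.3145
R₀ = 10.9200 + 5.7096 + 9.0369 + 6.5066 + 0.3145 = 32.4876

32.488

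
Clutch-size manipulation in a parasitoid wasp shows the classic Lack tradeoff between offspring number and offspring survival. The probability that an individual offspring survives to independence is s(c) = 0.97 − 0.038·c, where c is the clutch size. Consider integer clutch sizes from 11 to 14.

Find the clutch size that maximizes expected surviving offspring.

13

Expected surviving offspring = c × s(c):
  c=11: 11 × 0.552 = 6.072
  c=12: 12 × 0.514 = 6.168
  c=13: 13 × 0.476 = 6.188
  c=14: 14 × 0.438 = 6.132
Maximum at c = 13 (6.188 surviving offspring).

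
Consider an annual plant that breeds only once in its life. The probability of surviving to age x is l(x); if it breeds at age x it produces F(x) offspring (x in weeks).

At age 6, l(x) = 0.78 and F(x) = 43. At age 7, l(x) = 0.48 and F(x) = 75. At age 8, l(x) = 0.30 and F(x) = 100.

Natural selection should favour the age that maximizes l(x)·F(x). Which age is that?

7

Expected offspring if breeding at age x = l(x) × F(x):
  age 6: 0.78 × 43 = 33.540
  age 7: 0.48 × 75 = 36.000
  age 8: 0.30 × 100 = 30.000
Maximum at age 7 (36.000).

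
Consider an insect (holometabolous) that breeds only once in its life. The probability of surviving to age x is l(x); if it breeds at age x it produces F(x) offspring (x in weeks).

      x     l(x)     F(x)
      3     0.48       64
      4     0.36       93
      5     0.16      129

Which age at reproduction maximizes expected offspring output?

4

Expected offspring if breeding at age x = l(x) × F(x):
  age 3: 0.48 × 64 = 30.720
  age 4: 0.36 × 93 = 33.480
  age 5: 0.16 × 129 = 20.640
Maximum at age 4 (33.480).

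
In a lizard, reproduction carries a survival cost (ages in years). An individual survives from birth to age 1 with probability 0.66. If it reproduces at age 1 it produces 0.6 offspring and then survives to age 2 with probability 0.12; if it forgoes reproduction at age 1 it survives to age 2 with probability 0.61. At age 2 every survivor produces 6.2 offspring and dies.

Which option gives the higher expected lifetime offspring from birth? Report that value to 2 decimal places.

2.50

breed at age 1: R₀ = 0.66 × (0.6 + 0.12 × 6.2) = 0.66 × 1.3440 = 0.8870
delay to age 2: R₀ = 0.66 × (0.61 × 6.2) = 0.66 × 3.7820 = 2.4961
Higher: delay to age 2 (2.4961).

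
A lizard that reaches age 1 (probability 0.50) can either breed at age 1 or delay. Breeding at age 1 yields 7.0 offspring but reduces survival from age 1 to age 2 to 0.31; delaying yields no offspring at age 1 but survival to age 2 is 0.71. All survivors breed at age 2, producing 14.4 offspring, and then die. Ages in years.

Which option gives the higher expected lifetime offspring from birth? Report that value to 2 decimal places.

breed at age 1: R₀ = 0.50 × (7.0 + 0.31 × 14.4) = 0.50 × 11.4640 = 5.7320
delay to age 2: R₀ = 0.50 × (0.71 × 14.4) = 0.50 × 10.2240 = 5.1120
Higher: breed at age 1 (5.7320).

5.73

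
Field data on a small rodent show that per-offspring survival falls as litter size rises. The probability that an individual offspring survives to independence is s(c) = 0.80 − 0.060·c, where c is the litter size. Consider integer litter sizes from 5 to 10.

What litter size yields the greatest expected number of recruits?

7

Expected recruits = c × s(c):
  c=5: 5 × 0.500 = 2.500
  c=6: 6 × 0.440 = 2.640
  c=7: 7 × 0.380 = 2.660
  c=8: 8 × 0.320 = 2.560
  c=9: 9 × 0.260 = 2.340
  c=10: 10 × 0.200 = 2.000
Maximum at c = 7 (2.660 recruits).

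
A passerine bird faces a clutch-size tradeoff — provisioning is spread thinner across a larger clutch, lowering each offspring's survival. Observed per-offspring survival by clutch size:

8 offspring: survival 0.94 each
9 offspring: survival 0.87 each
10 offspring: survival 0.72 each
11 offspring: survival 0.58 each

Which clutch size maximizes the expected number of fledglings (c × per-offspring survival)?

Expected fledglings = c × s(c):
  c=8: 8 × 0.94 = 7.520
  c=9: 9 × 0.87 = 7.830
  c=10: 10 × 0.72 = 7.200
  c=11: 11 × 0.58 = 6.380
Maximum at c = 9 (7.830 fledglings).

9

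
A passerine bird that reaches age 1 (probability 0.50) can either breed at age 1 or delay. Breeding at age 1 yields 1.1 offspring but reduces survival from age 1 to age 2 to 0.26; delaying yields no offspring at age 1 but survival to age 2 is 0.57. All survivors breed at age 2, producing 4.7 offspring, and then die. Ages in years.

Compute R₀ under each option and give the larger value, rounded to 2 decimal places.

breed at age 1: R₀ = 0.50 × (1.1 + 0.26 × 4.7) = 0.50 × 2.3220 = 1.1610
delay to age 2: R₀ = 0.50 × (0.57 × 4.7) = 0.50 × 2.6790 = 1.3395
Higher: delay to age 2 (1.3395).

1.34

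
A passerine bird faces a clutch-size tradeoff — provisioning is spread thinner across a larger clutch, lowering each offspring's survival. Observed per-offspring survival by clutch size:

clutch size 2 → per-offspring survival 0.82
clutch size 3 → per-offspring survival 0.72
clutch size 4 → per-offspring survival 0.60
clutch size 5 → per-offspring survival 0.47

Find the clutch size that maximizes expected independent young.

Expected independent young = c × s(c):
  c=2: 2 × 0.82 = 1.640
  c=3: 3 × 0.72 = 2.160
  c=4: 4 × 0.60 = 2.400
  c=5: 5 × 0.47 = 2.350
Maximum at c = 4 (2.400 independent young).

4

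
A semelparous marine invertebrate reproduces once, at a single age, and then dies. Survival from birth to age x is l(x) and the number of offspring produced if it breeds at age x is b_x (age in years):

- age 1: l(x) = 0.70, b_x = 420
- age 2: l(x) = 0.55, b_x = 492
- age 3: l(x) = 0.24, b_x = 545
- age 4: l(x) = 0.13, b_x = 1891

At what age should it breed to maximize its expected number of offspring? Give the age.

1

Expected offspring if breeding at age x = l(x) × b_x:
  age 1: 0.70 × 420 = 294.000
  age 2: 0.55 × 492 = 270.600
  age 3: 0.24 × 545 = 130.800
  age 4: 0.13 × 1891 = 245.830
Maximum at age 1 (294.000).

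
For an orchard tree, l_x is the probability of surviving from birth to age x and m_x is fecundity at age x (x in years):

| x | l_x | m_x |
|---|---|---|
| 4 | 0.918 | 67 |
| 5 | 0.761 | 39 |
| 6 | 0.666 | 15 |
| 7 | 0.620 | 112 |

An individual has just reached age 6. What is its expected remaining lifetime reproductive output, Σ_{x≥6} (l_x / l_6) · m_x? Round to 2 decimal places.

119.26

l_6 = 0.666. Conditional survival from age 6 to x is l_x / l_6.
  x=6: (0.666/0.666) × 15 = 15.0000
  x=7: (0.620/0.666) × 112 = 104.2643
Sum = 15.0000 + 104.2643 = 119.2643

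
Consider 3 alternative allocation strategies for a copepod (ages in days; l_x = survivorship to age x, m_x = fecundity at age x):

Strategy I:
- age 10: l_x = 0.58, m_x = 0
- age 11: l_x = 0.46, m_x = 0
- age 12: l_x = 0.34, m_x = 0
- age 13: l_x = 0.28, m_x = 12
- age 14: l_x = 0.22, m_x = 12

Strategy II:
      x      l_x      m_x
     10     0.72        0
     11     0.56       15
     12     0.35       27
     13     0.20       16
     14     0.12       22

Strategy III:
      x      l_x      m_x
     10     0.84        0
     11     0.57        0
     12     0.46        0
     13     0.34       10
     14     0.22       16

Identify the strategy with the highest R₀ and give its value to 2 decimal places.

Strategy I: R₀ = 0.58×0 + 0.46×0 + 0.34×0 + 0.28×12 + 0.22×12 = 6.0000
Strategy II: R₀ = 0.72×0 + 0.56×15 + 0.35×27 + 0.20×16 + 0.12×22 = 23.6900
Strategy III: R₀ = 0.84×0 + 0.57×0 + 0.46×0 + 0.34×10 + 0.22×16 = 6.9200
Highest R₀: strategy II with 23.6900.

23.69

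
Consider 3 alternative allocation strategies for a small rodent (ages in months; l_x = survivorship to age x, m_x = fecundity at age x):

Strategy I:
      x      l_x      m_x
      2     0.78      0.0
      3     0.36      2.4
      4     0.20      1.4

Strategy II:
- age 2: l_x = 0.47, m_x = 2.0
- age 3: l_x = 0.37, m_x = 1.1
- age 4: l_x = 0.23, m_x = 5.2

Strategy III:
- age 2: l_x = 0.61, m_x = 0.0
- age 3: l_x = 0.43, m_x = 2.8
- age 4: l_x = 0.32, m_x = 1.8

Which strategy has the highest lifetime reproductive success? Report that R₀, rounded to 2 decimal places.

2.54

Strategy I: R₀ = 0.78×0.0 + 0.36×2.4 + 0.20×1.4 = 1.1440
Strategy II: R₀ = 0.47×2.0 + 0.37×1.1 + 0.23×5.2 = 2.5430
Strategy III: R₀ = 0.61×0.0 + 0.43×2.8 + 0.32×1.8 = 1.7800
Highest R₀: strategy II with 2.5430.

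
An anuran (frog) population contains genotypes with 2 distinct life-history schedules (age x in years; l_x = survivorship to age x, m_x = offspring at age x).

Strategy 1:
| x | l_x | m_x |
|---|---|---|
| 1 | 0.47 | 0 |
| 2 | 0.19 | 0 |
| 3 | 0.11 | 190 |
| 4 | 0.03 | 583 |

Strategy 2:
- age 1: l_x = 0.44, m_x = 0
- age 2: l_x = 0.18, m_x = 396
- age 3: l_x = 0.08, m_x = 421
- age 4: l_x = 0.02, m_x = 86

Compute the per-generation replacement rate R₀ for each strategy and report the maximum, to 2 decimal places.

Strategy 1: R₀ = 0.47×0 + 0.19×0 + 0.11×190 + 0.03×583 = 38.3900
Strategy 2: R₀ = 0.44×0 + 0.18×396 + 0.08×421 + 0.02×86 = 106.6800
Highest R₀: strategy 2 with 106.6800.

106.68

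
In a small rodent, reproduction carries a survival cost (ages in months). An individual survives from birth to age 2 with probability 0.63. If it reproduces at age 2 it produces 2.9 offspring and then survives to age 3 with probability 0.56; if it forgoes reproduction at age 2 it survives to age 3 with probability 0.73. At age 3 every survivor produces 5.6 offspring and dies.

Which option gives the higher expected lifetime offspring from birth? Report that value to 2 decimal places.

breed at age 2: R₀ = 0.63 × (2.9 + 0.56 × 5.6) = 0.63 × 6.0360 = 3.8027
delay to age 3: R₀ = 0.63 × (0.73 × 5.6) = 0.63 × 4.0880 = 2.5754
Higher: breed at age 2 (3.8027).

3.80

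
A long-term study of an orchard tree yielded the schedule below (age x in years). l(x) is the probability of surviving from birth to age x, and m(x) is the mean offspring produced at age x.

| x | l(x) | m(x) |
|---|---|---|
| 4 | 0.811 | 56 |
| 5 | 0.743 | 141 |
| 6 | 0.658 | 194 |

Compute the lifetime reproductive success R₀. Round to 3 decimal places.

R₀ = Σ l(x) m(x):
  age 4: 0.811 × 56 = 45.4160
  age 5: 0.743 × 141 = 104.7630
  age 6: 0.658 × 194 = 127.6520
R₀ = 45.4160 + 104.7630 + 127.6520 = 277.8310

277.831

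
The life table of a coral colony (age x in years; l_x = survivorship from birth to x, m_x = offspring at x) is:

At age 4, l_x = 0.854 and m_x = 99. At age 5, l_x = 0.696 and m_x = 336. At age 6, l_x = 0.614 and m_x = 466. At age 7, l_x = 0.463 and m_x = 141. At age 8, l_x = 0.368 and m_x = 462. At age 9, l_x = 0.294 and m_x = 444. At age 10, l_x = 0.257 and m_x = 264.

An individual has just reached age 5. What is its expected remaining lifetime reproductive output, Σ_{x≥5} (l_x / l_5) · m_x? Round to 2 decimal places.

1370.21

l_5 = 0.696. Conditional survival from age 5 to x is l_x / l_5.
  x=5: (0.696/0.696) × 336 = 336.0000
  x=6: (0.614/0.696) × 466 = 411.0977
  x=7: (0.463/0.696) × 141 = 93.7974
  x=8: (0.368/0.696) × 462 = 244.2759
  x=9: (0.294/0.696) × 444 = 187.5517
  x=10: (0.257/0.696) × 264 = 97.4828
Sum = 336.0000 + 411.0977 + 93.7974 + 244.2759 + 187.5517 + 97.4828 = 1370.2055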